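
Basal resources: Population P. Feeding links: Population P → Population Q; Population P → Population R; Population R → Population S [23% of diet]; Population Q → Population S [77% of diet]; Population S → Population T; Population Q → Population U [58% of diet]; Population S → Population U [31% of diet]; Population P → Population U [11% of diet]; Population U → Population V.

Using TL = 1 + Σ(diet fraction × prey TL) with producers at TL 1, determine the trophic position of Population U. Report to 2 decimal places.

Population Q: 1 + 1 = 2
Population R: 1 + 1 = 2
Population S: 1 + (0.23×2 + 0.77×2) = 3
Population T: 1 + 3 = 4
Population U: 1 + (0.58×2 + 0.31×3 + 0.11×1) = 3.2
Population V: 1 + 3.2 = 4.2

3.20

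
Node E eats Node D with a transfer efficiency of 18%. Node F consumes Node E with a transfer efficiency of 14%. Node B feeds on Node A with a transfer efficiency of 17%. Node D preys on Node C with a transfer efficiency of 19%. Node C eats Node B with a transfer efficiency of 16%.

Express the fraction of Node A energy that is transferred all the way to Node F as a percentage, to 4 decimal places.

0.0130%

Product of link efficiencies: 0.17 × 0.16 × 0.19 × 0.18 × 0.14 = 0.0001302336
As a percentage: 0.0001302336 × 100 = 0.0130%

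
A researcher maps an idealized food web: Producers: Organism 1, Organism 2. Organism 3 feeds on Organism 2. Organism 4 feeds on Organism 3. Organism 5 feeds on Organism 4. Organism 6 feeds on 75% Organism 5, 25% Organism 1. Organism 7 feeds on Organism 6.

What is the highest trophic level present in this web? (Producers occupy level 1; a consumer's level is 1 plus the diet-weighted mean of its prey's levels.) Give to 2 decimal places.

5.25

Organism 3: 1 + 1 = 2
Organism 4: 1 + 2 = 3
Organism 5: 1 + 3 = 4
Organism 6: 1 + (0.75×4 + 0.25×1) = 4.25
Organism 7: 1 + 4.25 = 5.25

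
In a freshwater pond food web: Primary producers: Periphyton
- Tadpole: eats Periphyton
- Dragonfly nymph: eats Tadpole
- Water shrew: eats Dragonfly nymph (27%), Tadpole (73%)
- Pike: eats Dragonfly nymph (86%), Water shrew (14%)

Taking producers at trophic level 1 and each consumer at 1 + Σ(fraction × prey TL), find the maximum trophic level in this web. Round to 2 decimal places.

Tadpole: 1 + 1 = 2
Dragonfly nymph: 1 + 2 = 3
Water shrew: 1 + (0.27×3 + 0.73×2) = 3.27
Pike: 1 + (0.86×3 + 0.14×3.27) = 4.0378

4.04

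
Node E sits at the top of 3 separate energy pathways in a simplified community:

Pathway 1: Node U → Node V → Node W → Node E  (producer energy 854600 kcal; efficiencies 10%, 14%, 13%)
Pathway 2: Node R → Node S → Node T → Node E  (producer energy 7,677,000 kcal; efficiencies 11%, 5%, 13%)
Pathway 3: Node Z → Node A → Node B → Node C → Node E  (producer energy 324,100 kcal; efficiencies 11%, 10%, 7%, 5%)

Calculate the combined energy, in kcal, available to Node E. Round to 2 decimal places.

7056.90 kcal

Pathway 1: 854600 × 0.1 × 0.14 × 0.13 = 1555.372 kcal
Pathway 2: 7677000 × 0.11 × 0.05 × 0.13 = 5489.055 kcal
Pathway 3: 324100 × 0.11 × 0.1 × 0.07 × 0.05 = 12.47785 kcal
Total at Node E: 1555.372 + 5489.055 + 12.47785 = 7056.90485 kcal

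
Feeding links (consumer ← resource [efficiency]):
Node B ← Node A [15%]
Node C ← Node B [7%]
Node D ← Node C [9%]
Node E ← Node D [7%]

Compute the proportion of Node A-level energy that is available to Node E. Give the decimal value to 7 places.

0.0000662

Product of link efficiencies: 0.15 × 0.07 × 0.09 × 0.07 = 0.00006615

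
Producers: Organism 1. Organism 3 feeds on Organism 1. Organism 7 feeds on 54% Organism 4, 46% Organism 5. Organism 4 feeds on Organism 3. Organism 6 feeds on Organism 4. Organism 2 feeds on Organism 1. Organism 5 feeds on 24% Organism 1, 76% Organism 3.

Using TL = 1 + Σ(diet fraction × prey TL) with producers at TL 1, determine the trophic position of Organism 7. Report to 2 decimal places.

Organism 2: 1 + 1 = 2
Organism 3: 1 + 1 = 2
Organism 4: 1 + 2 = 3
Organism 5: 1 + (0.24×1 + 0.76×2) = 2.76
Organism 6: 1 + 3 = 4
Organism 7: 1 + (0.54×3 + 0.46×2.76) = 3.8896

3.89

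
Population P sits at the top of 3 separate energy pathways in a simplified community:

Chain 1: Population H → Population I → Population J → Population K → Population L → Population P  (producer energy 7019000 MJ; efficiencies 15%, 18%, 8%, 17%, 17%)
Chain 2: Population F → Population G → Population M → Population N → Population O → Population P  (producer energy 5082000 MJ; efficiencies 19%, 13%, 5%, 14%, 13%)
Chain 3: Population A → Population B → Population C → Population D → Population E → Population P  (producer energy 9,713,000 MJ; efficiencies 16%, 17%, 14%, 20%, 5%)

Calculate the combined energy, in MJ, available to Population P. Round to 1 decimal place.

922.3 MJ

Chain 1: 7019000 × 0.15 × 0.18 × 0.08 × 0.17 × 0.17 = 438.154056 MJ
Chain 2: 5082000 × 0.19 × 0.13 × 0.05 × 0.14 × 0.13 = 114.228114 MJ
Chain 3: 9713000 × 0.16 × 0.17 × 0.14 × 0.2 × 0.05 = 369.87104 MJ
Total at Population P: 438.154056 + 114.228114 + 369.87104 = 922.25321 MJ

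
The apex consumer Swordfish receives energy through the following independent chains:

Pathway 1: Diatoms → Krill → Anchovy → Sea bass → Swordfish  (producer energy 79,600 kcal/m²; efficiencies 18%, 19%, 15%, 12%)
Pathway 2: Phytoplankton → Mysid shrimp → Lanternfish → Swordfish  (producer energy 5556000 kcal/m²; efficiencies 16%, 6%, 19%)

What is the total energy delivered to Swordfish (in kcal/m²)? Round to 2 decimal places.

10183.15 kcal/m²

Pathway 1: 79600 × 0.18 × 0.19 × 0.15 × 0.12 = 49.00176 kcal/m²
Pathway 2: 5556000 × 0.16 × 0.06 × 0.19 = 10134.144 kcal/m²
Total at Swordfish: 49.00176 + 10134.144 = 10183.14576 kcal/m²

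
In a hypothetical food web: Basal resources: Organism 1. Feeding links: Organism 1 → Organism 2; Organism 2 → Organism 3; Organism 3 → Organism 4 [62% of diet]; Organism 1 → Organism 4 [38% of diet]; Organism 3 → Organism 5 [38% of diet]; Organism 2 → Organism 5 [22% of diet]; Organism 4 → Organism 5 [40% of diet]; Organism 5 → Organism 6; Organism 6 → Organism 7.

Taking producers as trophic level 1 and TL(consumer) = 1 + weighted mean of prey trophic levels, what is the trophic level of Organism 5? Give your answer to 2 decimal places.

3.88

Organism 2: 1 + 1 = 2
Organism 3: 1 + 2 = 3
Organism 4: 1 + (0.62×3 + 0.38×1) = 3.24
Organism 5: 1 + (0.38×3 + 0.22×2 + 0.4×3.24) = 3.876
Organism 6: 1 + 3.876 = 4.876
Organism 7: 1 + 4.876 = 5.876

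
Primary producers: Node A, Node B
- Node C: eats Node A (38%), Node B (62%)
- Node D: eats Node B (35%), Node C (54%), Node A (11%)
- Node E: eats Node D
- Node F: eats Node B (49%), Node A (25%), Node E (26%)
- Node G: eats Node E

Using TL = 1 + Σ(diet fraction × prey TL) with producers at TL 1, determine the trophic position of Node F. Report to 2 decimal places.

2.66

Node C: 1 + (0.38×1 + 0.62×1) = 2
Node D: 1 + (0.35×1 + 0.54×2 + 0.11×1) = 2.54
Node E: 1 + 2.54 = 3.54
Node F: 1 + (0.49×1 + 0.25×1 + 0.26×3.54) = 2.6604
Node G: 1 + 3.54 = 4.54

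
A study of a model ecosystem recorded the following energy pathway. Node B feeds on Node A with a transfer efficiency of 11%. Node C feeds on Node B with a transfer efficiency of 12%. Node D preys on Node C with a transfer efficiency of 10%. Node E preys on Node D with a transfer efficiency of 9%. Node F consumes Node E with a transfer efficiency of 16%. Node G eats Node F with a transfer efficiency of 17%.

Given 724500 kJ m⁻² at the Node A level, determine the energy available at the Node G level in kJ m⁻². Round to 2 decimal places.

2.34 kJ m⁻²

Node B: 724500 × 0.11 = 79695 kJ m⁻²
Node C: 79695 × 0.12 = 9563.4 kJ m⁻²
Node D: 9563.4 × 0.1 = 956.34 kJ m⁻²
Node E: 956.34 × 0.09 = 86.0706 kJ m⁻²
Node F: 86.0706 × 0.16 = 13.771296 kJ m⁻²
Node G: 13.771296 × 0.17 = 2.34112032 kJ m⁻²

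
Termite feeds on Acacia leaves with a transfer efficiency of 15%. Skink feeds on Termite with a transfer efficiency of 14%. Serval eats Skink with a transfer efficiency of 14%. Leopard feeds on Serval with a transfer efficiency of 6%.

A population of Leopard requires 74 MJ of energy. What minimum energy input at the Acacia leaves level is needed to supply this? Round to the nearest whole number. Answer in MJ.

419501 MJ

Cumulative transfer efficiency: 0.15 × 0.14 × 0.14 × 0.06 = 0.0001764
Acacia leaves energy = 74 / 0.0001764 = 419501 MJ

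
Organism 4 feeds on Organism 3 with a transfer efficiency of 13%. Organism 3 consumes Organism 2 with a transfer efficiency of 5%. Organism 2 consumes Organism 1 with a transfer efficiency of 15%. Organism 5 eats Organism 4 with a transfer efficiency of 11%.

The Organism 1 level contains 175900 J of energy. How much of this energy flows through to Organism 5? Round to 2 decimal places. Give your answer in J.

Organism 2: 175900 × 0.15 = 26385 J
Organism 3: 26385 × 0.05 = 1319.25 J
Organism 4: 1319.25 × 0.13 = 171.5025 J
Organism 5: 171.5025 × 0.11 = 18.865275 J

18.87 J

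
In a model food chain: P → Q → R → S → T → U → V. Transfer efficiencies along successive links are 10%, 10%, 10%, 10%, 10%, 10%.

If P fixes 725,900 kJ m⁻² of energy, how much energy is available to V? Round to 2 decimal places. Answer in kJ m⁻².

Q: 725900 × 0.1 = 72590 kJ m⁻²
R: 72590 × 0.1 = 7259 kJ m⁻²
S: 7259 × 0.1 = 725.9 kJ m⁻²
T: 725.9 × 0.1 = 72.59 kJ m⁻²
U: 72.59 × 0.1 = 7.259 kJ m⁻²
V: 7.259 × 0.1 = 0.7259 kJ m⁻²

0.73 kJ m⁻²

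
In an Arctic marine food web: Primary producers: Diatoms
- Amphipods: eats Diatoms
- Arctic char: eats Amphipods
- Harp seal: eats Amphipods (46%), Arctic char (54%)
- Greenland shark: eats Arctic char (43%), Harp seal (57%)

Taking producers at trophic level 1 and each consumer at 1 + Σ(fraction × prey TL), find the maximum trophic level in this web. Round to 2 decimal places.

4.31

Amphipods: 1 + 1 = 2
Arctic char: 1 + 2 = 3
Harp seal: 1 + (0.46×2 + 0.54×3) = 3.54
Greenland shark: 1 + (0.43×3 + 0.57×3.54) = 4.3078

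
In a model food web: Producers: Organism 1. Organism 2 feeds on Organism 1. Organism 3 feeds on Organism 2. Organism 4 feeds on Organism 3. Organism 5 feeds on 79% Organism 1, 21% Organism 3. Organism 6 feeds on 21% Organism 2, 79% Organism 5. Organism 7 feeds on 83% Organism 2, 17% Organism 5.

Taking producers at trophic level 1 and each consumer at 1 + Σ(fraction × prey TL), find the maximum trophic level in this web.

4

Organism 2: 1 + 1 = 2
Organism 3: 1 + 2 = 3
Organism 4: 1 + 3 = 4
Organism 5: 1 + (0.79×1 + 0.21×3) = 2.42
Organism 6: 1 + (0.21×2 + 0.79×2.42) = 3.3318
Organism 7: 1 + (0.83×2 + 0.17×2.42) = 3.0714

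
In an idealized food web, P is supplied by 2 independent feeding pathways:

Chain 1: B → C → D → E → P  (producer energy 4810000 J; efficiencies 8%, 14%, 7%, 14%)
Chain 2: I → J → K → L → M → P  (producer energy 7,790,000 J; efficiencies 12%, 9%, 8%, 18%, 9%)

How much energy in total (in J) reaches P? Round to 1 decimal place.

Chain 1: 4810000 × 0.08 × 0.14 × 0.07 × 0.14 = 527.9456 J
Chain 2: 7790000 × 0.12 × 0.09 × 0.08 × 0.18 × 0.09 = 109.035072 J
Total at P: 527.9456 + 109.035072 = 636.980672 J

637.0 J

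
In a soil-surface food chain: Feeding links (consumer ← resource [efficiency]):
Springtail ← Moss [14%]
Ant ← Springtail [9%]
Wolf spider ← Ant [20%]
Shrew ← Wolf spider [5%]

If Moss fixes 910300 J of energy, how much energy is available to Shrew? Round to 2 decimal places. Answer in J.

114.70 J

Springtail: 910300 × 0.14 = 127442 J
Ant: 127442 × 0.09 = 11469.78 J
Wolf spider: 11469.78 × 0.2 = 2293.956 J
Shrew: 2293.956 × 0.05 = 114.6978 J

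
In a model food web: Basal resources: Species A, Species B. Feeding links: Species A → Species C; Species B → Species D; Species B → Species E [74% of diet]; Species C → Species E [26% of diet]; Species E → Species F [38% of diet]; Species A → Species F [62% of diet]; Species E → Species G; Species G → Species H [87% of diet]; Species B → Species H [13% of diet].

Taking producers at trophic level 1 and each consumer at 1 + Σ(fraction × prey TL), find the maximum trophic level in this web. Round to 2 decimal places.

Species C: 1 + 1 = 2
Species D: 1 + 1 = 2
Species E: 1 + (0.74×1 + 0.26×2) = 2.26
Species F: 1 + (0.38×2.26 + 0.62×1) = 2.4788
Species G: 1 + 2.26 = 3.26
Species H: 1 + (0.87×3.26 + 0.13×1) = 3.9662

3.97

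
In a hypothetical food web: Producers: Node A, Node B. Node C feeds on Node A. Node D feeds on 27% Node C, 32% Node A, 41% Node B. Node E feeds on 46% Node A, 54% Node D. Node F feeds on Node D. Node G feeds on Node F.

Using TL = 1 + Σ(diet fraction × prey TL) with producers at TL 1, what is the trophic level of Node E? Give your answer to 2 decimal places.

2.69

Node C: 1 + 1 = 2
Node D: 1 + (0.27×2 + 0.32×1 + 0.41×1) = 2.27
Node E: 1 + (0.46×1 + 0.54×2.27) = 2.6858
Node F: 1 + 2.27 = 3.27
Node G: 1 + 3.27 = 4.27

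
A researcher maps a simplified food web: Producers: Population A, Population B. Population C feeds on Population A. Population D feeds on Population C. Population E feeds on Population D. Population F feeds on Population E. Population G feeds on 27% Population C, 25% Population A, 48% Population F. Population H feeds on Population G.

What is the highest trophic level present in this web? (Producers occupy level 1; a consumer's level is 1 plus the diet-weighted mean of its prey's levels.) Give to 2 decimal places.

5.19

Population C: 1 + 1 = 2
Population D: 1 + 2 = 3
Population E: 1 + 3 = 4
Population F: 1 + 4 = 5
Population G: 1 + (0.27×2 + 0.25×1 + 0.48×5) = 4.19
Population H: 1 + 4.19 = 5.19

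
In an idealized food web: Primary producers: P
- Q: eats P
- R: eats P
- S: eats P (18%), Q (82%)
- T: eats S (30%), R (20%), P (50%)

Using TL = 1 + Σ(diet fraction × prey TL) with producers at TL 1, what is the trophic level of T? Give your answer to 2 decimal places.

Q: 1 + 1 = 2
R: 1 + 1 = 2
S: 1 + (0.18×1 + 0.82×2) = 2.82
T: 1 + (0.3×2.82 + 0.2×2 + 0.5×1) = 2.746

2.75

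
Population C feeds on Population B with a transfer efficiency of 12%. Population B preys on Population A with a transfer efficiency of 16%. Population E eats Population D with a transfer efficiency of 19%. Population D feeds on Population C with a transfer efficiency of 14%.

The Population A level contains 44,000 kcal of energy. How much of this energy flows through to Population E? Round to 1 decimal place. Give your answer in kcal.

Population B: 44000 × 0.16 = 7040 kcal
Population C: 7040 × 0.12 = 844.8 kcal
Population D: 844.8 × 0.14 = 118.272 kcal
Population E: 118.272 × 0.19 = 22.47168 kcal

22.5 kcal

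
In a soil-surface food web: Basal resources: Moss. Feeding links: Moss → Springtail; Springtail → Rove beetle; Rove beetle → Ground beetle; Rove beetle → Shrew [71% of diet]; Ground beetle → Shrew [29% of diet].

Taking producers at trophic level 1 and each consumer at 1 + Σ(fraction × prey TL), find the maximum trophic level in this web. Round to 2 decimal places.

Springtail: 1 + 1 = 2
Rove beetle: 1 + 2 = 3
Ground beetle: 1 + 3 = 4
Shrew: 1 + (0.71×3 + 0.29×4) = 4.29

4.29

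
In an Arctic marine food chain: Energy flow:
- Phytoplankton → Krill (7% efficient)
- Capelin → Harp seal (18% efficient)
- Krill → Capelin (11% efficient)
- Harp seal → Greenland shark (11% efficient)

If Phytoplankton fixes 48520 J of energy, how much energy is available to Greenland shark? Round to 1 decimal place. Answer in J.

7.4 J

Krill: 48520 × 0.07 = 3396.4 J
Capelin: 3396.4 × 0.11 = 373.604 J
Harp seal: 373.604 × 0.18 = 67.24872 J
Greenland shark: 67.24872 × 0.11 = 7.3973592 J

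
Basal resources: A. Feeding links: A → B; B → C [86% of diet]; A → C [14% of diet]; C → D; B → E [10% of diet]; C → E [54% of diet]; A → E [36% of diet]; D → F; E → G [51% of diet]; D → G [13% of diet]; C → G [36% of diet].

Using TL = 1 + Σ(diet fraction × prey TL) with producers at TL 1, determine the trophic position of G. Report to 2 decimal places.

4.11

B: 1 + 1 = 2
C: 1 + (0.86×2 + 0.14×1) = 2.86
D: 1 + 2.86 = 3.86
E: 1 + (0.1×2 + 0.54×2.86 + 0.36×1) = 3.1044
F: 1 + 3.86 = 4.86
G: 1 + (0.51×3.1044 + 0.13×3.86 + 0.36×2.86) = 4.114644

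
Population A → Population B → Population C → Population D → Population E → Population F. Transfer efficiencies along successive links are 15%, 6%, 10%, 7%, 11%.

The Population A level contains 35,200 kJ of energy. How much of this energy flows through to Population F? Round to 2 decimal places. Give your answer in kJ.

0.24 kJ

Population B: 35200 × 0.15 = 5280 kJ
Population C: 5280 × 0.06 = 316.8 kJ
Population D: 316.8 × 0.1 = 31.68 kJ
Population E: 31.68 × 0.07 = 2.2176 kJ
Population F: 2.2176 × 0.11 = 0.243936 kJ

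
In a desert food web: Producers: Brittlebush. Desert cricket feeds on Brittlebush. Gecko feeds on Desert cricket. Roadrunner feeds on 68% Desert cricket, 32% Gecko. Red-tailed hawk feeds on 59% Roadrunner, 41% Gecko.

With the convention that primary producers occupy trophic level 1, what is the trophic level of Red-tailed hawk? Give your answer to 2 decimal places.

Desert cricket: 1 + 1 = 2
Gecko: 1 + 2 = 3
Roadrunner: 1 + (0.68×2 + 0.32×3) = 3.32
Red-tailed hawk: 1 + (0.59×3.32 + 0.41×3) = 4.1888

4.19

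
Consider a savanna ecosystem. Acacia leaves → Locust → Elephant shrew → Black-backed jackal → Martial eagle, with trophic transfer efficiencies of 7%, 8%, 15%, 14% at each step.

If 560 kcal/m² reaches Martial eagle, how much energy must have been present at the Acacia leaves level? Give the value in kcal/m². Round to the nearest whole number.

Cumulative transfer efficiency: 0.07 × 0.08 × 0.15 × 0.14 = 0.0001176
Acacia leaves energy = 560 / 0.0001176 = 4761905 kcal/m²

4761905 kcal/m²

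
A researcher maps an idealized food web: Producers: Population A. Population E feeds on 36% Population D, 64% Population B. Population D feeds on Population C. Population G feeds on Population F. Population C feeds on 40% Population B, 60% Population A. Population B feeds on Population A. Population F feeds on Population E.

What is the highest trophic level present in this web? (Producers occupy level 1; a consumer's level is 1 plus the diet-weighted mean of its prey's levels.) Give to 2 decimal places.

5.50

Population B: 1 + 1 = 2
Population C: 1 + (0.4×2 + 0.6×1) = 2.4
Population D: 1 + 2.4 = 3.4
Population E: 1 + (0.36×3.4 + 0.64×2) = 3.504
Population F: 1 + 3.504 = 4.504
Population G: 1 + 4.504 = 5.504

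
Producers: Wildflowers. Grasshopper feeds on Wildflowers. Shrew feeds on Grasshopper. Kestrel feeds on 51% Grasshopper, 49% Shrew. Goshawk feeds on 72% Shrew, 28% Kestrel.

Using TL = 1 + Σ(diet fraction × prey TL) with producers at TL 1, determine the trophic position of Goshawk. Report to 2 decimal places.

Grasshopper: 1 + 1 = 2
Shrew: 1 + 2 = 3
Kestrel: 1 + (0.51×2 + 0.49×3) = 3.49
Goshawk: 1 + (0.72×3 + 0.28×3.49) = 4.1372

4.14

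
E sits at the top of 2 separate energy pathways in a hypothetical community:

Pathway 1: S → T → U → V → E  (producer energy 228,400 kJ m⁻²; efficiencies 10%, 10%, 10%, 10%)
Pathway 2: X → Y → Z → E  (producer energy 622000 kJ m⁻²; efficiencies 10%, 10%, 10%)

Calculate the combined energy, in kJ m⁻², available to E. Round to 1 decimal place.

Pathway 1: 228400 × 0.1 × 0.1 × 0.1 × 0.1 = 22.84 kJ m⁻²
Pathway 2: 622000 × 0.1 × 0.1 × 0.1 = 622 kJ m⁻²
Total at E: 22.84 + 622 = 644.84 kJ m⁻²

644.8 kJ m⁻²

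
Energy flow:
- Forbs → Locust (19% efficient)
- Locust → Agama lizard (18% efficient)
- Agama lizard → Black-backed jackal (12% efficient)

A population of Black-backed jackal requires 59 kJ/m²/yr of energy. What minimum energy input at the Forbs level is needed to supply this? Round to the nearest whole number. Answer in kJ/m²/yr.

Cumulative transfer efficiency: 0.19 × 0.18 × 0.12 = 0.004104
Forbs energy = 59 / 0.004104 = 14376 kJ/m²/yr

14376 kJ/m²/yr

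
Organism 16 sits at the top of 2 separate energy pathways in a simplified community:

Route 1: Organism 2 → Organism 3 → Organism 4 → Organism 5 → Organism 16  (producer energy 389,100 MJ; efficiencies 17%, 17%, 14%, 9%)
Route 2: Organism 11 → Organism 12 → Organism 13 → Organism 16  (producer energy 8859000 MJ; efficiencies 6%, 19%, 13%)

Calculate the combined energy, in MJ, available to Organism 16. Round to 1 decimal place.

Route 1: 389100 × 0.17 × 0.17 × 0.14 × 0.09 = 141.686874 MJ
Route 2: 8859000 × 0.06 × 0.19 × 0.13 = 13129.038 MJ
Total at Organism 16: 141.686874 + 13129.038 = 13270.724874 MJ

13270.7 MJ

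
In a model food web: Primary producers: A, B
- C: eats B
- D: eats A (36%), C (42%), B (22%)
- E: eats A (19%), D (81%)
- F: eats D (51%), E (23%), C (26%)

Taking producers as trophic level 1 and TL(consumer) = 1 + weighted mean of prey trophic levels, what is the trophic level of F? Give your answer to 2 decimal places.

C: 1 + 1 = 2
D: 1 + (0.36×1 + 0.42×2 + 0.22×1) = 2.42
E: 1 + (0.19×1 + 0.81×2.42) = 3.1502
F: 1 + (0.51×2.42 + 0.23×3.1502 + 0.26×2) = 3.478746

3.48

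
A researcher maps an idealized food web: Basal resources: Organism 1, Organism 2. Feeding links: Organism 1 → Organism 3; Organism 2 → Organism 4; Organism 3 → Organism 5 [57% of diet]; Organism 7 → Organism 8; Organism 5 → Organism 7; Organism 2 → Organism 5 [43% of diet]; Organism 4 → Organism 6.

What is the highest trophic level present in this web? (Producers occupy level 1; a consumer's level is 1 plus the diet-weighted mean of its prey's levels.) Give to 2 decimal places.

Organism 3: 1 + 1 = 2
Organism 4: 1 + 1 = 2
Organism 5: 1 + (0.43×1 + 0.57×2) = 2.57
Organism 6: 1 + 2 = 3
Organism 7: 1 + 2.57 = 3.57
Organism 8: 1 + 3.57 = 4.57

4.57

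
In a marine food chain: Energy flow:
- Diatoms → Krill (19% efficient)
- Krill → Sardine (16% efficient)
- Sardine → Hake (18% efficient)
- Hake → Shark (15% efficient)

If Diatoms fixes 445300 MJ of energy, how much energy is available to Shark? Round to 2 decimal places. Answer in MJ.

365.50 MJ

Krill: 445300 × 0.19 = 84607 MJ
Sardine: 84607 × 0.16 = 13537.12 MJ
Hake: 13537.12 × 0.18 = 2436.6816 MJ
Shark: 2436.6816 × 0.15 = 365.50224 MJ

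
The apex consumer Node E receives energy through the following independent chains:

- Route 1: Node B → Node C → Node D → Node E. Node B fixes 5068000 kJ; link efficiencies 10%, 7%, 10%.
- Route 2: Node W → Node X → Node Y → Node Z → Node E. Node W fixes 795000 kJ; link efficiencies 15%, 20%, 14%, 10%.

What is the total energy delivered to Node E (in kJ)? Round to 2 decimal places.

Route 1: 5068000 × 0.1 × 0.07 × 0.1 = 3547.6 kJ
Route 2: 795000 × 0.15 × 0.2 × 0.14 × 0.1 = 333.9 kJ
Total at Node E: 3547.6 + 333.9 = 3881.5 kJ

3881.50 kJ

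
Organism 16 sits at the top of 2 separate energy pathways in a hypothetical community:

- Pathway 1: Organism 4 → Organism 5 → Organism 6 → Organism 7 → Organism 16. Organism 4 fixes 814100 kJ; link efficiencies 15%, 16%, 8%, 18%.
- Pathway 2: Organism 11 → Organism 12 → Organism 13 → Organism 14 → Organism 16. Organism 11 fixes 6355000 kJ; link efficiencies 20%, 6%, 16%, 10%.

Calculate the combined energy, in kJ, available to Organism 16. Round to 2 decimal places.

1501.51 kJ

Pathway 1: 814100 × 0.15 × 0.16 × 0.08 × 0.18 = 281.35296 kJ
Pathway 2: 6355000 × 0.2 × 0.06 × 0.16 × 0.1 = 1220.16 kJ
Total at Organism 16: 281.35296 + 1220.16 = 1501.51296 kJ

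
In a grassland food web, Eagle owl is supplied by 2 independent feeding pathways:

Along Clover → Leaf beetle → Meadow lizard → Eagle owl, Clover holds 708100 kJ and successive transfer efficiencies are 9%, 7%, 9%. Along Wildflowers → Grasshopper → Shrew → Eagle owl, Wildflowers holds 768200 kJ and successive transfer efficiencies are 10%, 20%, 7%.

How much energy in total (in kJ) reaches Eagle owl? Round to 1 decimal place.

Via Clover: 708100 × 0.09 × 0.07 × 0.09 = 401.4927 kJ
Via Wildflowers: 768200 × 0.1 × 0.2 × 0.07 = 1075.48 kJ
Total at Eagle owl: 401.4927 + 1075.48 = 1476.9727 kJ

1477.0 kJ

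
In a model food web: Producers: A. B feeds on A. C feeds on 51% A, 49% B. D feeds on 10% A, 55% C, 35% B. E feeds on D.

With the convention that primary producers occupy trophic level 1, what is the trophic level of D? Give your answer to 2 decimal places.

B: 1 + 1 = 2
C: 1 + (0.51×1 + 0.49×2) = 2.49
D: 1 + (0.1×1 + 0.55×2.49 + 0.35×2) = 3.1695
E: 1 + 3.1695 = 4.1695

3.17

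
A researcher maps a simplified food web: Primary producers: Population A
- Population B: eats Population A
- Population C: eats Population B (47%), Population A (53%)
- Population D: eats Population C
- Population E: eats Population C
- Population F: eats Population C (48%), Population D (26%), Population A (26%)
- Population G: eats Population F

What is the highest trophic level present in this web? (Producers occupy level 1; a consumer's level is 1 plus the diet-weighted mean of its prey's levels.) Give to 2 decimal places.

4.35

Population B: 1 + 1 = 2
Population C: 1 + (0.47×2 + 0.53×1) = 2.47
Population D: 1 + 2.47 = 3.47
Population E: 1 + 2.47 = 3.47
Population F: 1 + (0.48×2.47 + 0.26×3.47 + 0.26×1) = 3.3478
Population G: 1 + 3.3478 = 4.3478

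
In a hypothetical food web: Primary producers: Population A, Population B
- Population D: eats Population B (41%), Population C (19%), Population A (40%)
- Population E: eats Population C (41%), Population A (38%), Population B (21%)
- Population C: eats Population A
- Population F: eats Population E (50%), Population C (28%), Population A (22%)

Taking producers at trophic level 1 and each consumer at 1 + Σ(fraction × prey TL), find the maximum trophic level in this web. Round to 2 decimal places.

Population C: 1 + 1 = 2
Population D: 1 + (0.41×1 + 0.19×2 + 0.4×1) = 2.19
Population E: 1 + (0.41×2 + 0.38×1 + 0.21×1) = 2.41
Population F: 1 + (0.5×2.41 + 0.28×2 + 0.22×1) = 2.985

2.99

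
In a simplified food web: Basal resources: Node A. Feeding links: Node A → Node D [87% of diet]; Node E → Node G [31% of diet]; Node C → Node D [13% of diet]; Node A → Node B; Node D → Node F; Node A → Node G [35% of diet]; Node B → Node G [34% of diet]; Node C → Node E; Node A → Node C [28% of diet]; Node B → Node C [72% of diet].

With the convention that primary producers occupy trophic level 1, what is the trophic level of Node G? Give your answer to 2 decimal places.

Node B: 1 + 1 = 2
Node C: 1 + (0.72×2 + 0.28×1) = 2.72
Node D: 1 + (0.87×1 + 0.13×2.72) = 2.2236
Node E: 1 + 2.72 = 3.72
Node F: 1 + 2.2236 = 3.2236
Node G: 1 + (0.34×2 + 0.31×3.72 + 0.35×1) = 3.1832

3.18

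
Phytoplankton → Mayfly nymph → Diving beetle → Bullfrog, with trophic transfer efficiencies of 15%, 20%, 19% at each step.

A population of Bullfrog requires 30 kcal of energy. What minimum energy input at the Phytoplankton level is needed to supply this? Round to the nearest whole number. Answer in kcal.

5263 kcal

Cumulative transfer efficiency: 0.15 × 0.2 × 0.19 = 0.0057
Phytoplankton energy = 30 / 0.0057 = 5263 kcal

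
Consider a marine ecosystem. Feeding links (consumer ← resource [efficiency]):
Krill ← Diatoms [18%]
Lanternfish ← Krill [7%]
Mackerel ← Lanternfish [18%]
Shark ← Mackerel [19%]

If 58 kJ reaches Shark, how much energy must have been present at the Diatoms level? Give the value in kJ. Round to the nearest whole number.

Cumulative transfer efficiency: 0.18 × 0.07 × 0.18 × 0.19 = 0.00043092
Diatoms energy = 58 / 0.00043092 = 134596 kJ

134596 kJ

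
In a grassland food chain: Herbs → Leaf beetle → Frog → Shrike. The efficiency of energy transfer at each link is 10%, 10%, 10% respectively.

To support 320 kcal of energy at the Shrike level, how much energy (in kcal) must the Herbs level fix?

Cumulative transfer efficiency: 0.1 × 0.1 × 0.1 = 0.001
Herbs energy = 320 / 0.001 = 320000 kcal

320000 kcal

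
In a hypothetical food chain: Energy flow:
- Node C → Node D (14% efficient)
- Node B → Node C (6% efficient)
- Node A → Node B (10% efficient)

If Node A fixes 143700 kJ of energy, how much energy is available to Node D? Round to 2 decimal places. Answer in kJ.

120.71 kJ

Node B: 143700 × 0.1 = 14370 kJ
Node C: 14370 × 0.06 = 862.2 kJ
Node D: 862.2 × 0.14 = 120.708 kJ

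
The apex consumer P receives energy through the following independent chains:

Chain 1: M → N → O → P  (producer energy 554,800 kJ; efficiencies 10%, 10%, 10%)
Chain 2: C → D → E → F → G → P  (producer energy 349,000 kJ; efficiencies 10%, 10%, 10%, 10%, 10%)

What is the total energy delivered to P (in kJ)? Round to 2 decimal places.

Chain 1: 554800 × 0.1 × 0.1 × 0.1 = 554.8 kJ
Chain 2: 349000 × 0.1 × 0.1 × 0.1 × 0.1 × 0.1 = 3.49 kJ
Total at P: 554.8 + 3.49 = 558.29 kJ

558.29 kJ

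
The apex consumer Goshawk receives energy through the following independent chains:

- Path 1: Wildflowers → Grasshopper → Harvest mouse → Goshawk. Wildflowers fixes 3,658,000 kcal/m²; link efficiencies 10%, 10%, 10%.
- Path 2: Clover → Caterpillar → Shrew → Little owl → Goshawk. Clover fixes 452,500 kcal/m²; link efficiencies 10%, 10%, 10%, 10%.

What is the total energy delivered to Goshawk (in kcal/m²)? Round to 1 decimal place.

Path 1: 3658000 × 0.1 × 0.1 × 0.1 = 3658 kcal/m²
Path 2: 452500 × 0.1 × 0.1 × 0.1 × 0.1 = 45.25 kcal/m²
Total at Goshawk: 3658 + 45.25 = 3703.25 kcal/m²

3703.3 kcal/m²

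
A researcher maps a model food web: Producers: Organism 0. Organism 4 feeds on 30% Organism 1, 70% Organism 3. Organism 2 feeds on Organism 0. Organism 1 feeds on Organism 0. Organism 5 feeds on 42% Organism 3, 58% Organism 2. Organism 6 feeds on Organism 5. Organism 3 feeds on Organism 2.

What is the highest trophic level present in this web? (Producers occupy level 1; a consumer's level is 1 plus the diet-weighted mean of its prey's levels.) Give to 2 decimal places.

4.42

Organism 1: 1 + 1 = 2
Organism 2: 1 + 1 = 2
Organism 3: 1 + 2 = 3
Organism 4: 1 + (0.3×2 + 0.7×3) = 3.7
Organism 5: 1 + (0.42×3 + 0.58×2) = 3.42
Organism 6: 1 + 3.42 = 4.42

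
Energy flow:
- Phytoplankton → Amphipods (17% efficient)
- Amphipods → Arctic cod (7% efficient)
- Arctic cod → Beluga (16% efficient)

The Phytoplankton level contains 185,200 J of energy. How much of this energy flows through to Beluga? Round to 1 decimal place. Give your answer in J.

Amphipods: 185200 × 0.17 = 31484 J
Arctic cod: 31484 × 0.07 = 2203.88 J
Beluga: 2203.88 × 0.16 = 352.6208 J

352.6 J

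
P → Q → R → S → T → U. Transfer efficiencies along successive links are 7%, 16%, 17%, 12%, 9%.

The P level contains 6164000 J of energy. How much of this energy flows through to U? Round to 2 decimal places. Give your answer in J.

Q: 6164000 × 0.07 = 431480 J
R: 431480 × 0.16 = 69036.8 J
S: 69036.8 × 0.17 = 11736.256 J
T: 11736.256 × 0.12 = 1408.35072 J
U: 1408.35072 × 0.09 = 126.7515648 J

126.75 J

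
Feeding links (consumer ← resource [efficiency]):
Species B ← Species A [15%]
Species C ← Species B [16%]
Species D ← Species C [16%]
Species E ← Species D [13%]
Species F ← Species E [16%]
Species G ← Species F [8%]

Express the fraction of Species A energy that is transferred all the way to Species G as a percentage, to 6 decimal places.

0.000639%

Product of link efficiencies: 0.15 × 0.16 × 0.16 × 0.13 × 0.16 × 0.08 = 0.00000638976
As a percentage: 0.00000638976 × 100 = 0.000639%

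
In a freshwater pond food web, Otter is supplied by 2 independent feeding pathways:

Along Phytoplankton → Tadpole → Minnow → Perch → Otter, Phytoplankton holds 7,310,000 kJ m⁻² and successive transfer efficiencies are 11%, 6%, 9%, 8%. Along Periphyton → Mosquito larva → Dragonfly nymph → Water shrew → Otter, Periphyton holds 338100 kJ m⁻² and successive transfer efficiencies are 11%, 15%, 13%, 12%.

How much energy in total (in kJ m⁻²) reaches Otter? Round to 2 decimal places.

Via Phytoplankton: 7310000 × 0.11 × 0.06 × 0.09 × 0.08 = 347.3712 kJ m⁻²
Via Periphyton: 338100 × 0.11 × 0.15 × 0.13 × 0.12 = 87.02694 kJ m⁻²
Total at Otter: 347.3712 + 87.02694 = 434.39814 kJ m⁻²

434.40 kJ m⁻²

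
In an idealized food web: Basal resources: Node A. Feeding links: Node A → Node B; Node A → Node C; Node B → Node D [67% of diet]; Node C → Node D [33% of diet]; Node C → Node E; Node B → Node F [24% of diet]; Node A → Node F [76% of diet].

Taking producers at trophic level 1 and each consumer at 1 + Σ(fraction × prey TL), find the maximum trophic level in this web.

3

Node B: 1 + 1 = 2
Node C: 1 + 1 = 2
Node D: 1 + (0.67×2 + 0.33×2) = 3
Node E: 1 + 2 = 3
Node F: 1 + (0.24×2 + 0.76×1) = 2.24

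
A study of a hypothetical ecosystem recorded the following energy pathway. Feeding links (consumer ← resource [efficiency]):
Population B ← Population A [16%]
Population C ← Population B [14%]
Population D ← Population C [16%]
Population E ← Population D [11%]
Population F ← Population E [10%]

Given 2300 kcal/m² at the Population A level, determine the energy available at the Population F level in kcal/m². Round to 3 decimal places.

Population B: 2300 × 0.16 = 368 kcal/m²
Population C: 368 × 0.14 = 51.52 kcal/m²
Population D: 51.52 × 0.16 = 8.2432 kcal/m²
Population E: 8.2432 × 0.11 = 0.906752 kcal/m²
Population F: 0.906752 × 0.1 = 0.0906752 kcal/m²

0.091 kcal/m²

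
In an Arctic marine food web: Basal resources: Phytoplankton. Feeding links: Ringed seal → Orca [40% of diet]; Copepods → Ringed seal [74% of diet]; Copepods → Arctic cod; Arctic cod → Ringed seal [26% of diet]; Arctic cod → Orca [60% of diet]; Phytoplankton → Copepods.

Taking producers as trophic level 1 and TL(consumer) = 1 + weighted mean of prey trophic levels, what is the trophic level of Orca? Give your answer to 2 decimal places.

Copepods: 1 + 1 = 2
Arctic cod: 1 + 2 = 3
Ringed seal: 1 + (0.74×2 + 0.26×3) = 3.26
Orca: 1 + (0.4×3.26 + 0.6×3) = 4.104

4.10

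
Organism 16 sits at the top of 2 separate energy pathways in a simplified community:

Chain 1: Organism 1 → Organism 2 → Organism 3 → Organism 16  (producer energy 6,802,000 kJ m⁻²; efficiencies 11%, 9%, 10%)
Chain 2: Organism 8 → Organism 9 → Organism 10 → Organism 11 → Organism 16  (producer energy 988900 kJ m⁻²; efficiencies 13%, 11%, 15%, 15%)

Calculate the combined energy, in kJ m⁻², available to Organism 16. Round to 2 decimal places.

7052.16 kJ m⁻²

Chain 1: 6802000 × 0.11 × 0.09 × 0.1 = 6733.98 kJ m⁻²
Chain 2: 988900 × 0.13 × 0.11 × 0.15 × 0.15 = 318.178575 kJ m⁻²
Total at Organism 16: 6733.98 + 318.178575 = 7052.158575 kJ m⁻²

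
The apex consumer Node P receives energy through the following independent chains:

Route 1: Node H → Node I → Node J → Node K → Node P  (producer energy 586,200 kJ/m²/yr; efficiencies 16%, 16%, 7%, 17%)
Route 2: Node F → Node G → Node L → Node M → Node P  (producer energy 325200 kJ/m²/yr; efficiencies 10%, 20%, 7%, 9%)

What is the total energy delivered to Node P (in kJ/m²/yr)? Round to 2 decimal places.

Route 1: 586200 × 0.16 × 0.16 × 0.07 × 0.17 = 178.579968 kJ/m²/yr
Route 2: 325200 × 0.1 × 0.2 × 0.07 × 0.09 = 40.9752 kJ/m²/yr
Total at Node P: 178.579968 + 40.9752 = 219.555168 kJ/m²/yr

219.56 kJ/m²/yr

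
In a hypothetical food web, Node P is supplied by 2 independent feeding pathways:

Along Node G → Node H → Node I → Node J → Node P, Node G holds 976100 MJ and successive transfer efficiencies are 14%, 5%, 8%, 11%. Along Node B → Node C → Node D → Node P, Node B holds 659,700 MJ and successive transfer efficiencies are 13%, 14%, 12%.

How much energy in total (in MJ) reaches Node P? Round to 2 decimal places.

1500.91 MJ

Via Node G: 976100 × 0.14 × 0.05 × 0.08 × 0.11 = 60.12776 MJ
Via Node B: 659700 × 0.13 × 0.14 × 0.12 = 1440.7848 MJ
Total at Node P: 60.12776 + 1440.7848 = 1500.91256 MJ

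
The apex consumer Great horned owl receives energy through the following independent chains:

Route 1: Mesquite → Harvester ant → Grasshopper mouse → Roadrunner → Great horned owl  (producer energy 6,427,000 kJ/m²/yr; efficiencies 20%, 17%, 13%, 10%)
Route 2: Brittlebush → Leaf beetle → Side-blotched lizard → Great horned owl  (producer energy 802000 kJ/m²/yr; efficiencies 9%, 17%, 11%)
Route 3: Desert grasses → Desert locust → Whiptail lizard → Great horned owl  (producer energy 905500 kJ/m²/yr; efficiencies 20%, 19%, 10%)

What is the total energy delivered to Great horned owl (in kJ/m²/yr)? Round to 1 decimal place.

Route 1: 6427000 × 0.2 × 0.17 × 0.13 × 0.1 = 2840.734 kJ/m²/yr
Route 2: 802000 × 0.09 × 0.17 × 0.11 = 1349.766 kJ/m²/yr
Route 3: 905500 × 0.2 × 0.19 × 0.1 = 3440.9 kJ/m²/yr
Total at Great horned owl: 2840.734 + 1349.766 + 3440.9 = 7631.4 kJ/m²/yr

7631.4 kJ/m²/yr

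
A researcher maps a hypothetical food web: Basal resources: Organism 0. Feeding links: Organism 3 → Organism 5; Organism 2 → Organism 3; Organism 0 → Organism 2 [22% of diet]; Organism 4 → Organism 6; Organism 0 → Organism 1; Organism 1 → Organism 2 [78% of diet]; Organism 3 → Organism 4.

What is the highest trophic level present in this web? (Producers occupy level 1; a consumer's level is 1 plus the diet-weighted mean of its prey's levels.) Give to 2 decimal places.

Organism 1: 1 + 1 = 2
Organism 2: 1 + (0.78×2 + 0.22×1) = 2.78
Organism 3: 1 + 2.78 = 3.78
Organism 4: 1 + 3.78 = 4.78
Organism 5: 1 + 3.78 = 4.78
Organism 6: 1 + 4.78 = 5.78

5.78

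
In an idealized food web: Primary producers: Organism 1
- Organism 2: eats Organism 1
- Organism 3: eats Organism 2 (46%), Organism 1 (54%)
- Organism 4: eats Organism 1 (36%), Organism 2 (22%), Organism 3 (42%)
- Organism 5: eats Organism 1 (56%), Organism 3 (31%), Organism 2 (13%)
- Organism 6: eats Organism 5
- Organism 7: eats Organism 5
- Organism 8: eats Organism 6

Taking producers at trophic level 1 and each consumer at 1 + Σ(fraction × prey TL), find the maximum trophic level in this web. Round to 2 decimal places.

Organism 2: 1 + 1 = 2
Organism 3: 1 + (0.46×2 + 0.54×1) = 2.46
Organism 4: 1 + (0.36×1 + 0.22×2 + 0.42×2.46) = 2.8332
Organism 5: 1 + (0.56×1 + 0.31×2.46 + 0.13×2) = 2.5826
Organism 6: 1 + 2.5826 = 3.5826
Organism 7: 1 + 2.5826 = 3.5826
Organism 8: 1 + 3.5826 = 4.5826

4.58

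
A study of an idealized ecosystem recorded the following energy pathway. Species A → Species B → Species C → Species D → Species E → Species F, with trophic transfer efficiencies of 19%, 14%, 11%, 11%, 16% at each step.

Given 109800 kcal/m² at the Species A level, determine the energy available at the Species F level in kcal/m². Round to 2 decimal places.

Species B: 109800 × 0.19 = 20862 kcal/m²
Species C: 20862 × 0.14 = 2920.68 kcal/m²
Species D: 2920.68 × 0.11 = 321.2748 kcal/m²
Species E: 321.2748 × 0.11 = 35.340228 kcal/m²
Species F: 35.340228 × 0.16 = 5.65443648 kcal/m²

5.65 kcal/m²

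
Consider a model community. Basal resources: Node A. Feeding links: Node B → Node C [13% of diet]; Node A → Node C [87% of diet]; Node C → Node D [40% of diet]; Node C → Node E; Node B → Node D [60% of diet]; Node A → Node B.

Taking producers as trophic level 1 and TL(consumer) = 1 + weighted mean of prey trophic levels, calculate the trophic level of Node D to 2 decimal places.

3.05

Node B: 1 + 1 = 2
Node C: 1 + (0.87×1 + 0.13×2) = 2.13
Node D: 1 + (0.6×2 + 0.4×2.13) = 3.052
Node E: 1 + 2.13 = 3.13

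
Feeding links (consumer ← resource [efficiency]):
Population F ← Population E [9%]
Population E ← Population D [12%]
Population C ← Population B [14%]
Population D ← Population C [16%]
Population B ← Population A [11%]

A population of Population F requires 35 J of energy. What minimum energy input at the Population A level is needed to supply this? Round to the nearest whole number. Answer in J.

Cumulative transfer efficiency: 0.11 × 0.14 × 0.16 × 0.12 × 0.09 = 0.0000266112
Population A energy = 35 / 0.0000266112 = 1315236 J

1315236 J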